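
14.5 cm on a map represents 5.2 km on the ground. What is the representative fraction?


ground = 5.2 km = 520000 cm; RF denominator = ground / map = 520000 / 14.5 ≈ 35862; RF = 1:35862

1:35862


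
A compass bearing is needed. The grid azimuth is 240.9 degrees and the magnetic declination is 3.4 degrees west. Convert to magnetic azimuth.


magnetic azimuth = grid azimuth - declination (east +ve)
mag_az = 240.9 - -3.4 = 244.3 degrees

244.3 degrees


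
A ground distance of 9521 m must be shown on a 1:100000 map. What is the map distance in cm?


map_cm = 9521 * 100 / 100000 = 9.521 cm ≈ 9.52 cm

9.52 cm


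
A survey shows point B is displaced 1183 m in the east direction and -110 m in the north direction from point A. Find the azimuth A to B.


az = atan2(1183, -110) = 95.3 deg
adjusted to 0-360: 95.3 degrees

95.3 degrees


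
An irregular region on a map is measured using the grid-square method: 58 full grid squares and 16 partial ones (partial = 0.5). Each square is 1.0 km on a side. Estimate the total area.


effective squares = 58 + 16 * 0.5 = 66.0
area = 66.0 * 1.0 = 66.0 km^2

66.0 km^2


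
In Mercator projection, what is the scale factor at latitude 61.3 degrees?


SF = 1 / cos(61.3) = 1 / 0.480223 = 2.082

2.082


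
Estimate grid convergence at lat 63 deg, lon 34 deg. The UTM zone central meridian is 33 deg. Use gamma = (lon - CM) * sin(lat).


gamma = (34 - 33) * sin(63) = 1 * 0.891007 = 0.891 degrees

0.891 degrees


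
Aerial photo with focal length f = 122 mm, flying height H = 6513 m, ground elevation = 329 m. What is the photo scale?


scale = f / (H - h) = 122 mm / 6184 m = 122 / 6184000 = 1:50689

1:50689


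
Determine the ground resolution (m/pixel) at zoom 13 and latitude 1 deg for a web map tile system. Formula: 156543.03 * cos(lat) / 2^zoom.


res = 156543.03 * cos(1) / 2^13 = 156543.03 * 0.9998477 / 8192 = 19.11 m/pixel

19.11 m/pixel


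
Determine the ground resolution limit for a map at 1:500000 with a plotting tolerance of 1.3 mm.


ground = 1.3 mm * 500000 / 1000 = 650.0 m

650.0 m


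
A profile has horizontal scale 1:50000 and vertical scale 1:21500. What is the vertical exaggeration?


VE = horizontal_scale / vertical_scale = 50000 / 21500 ≈ 2.3

2.3x


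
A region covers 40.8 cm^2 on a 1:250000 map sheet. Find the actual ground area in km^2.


ground_area = 40.8 * (250000/100)^2 = 255000000.0 m^2 = 255.0 km^2

255.0 km^2


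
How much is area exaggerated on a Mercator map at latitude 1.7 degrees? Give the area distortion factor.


area_distortion = 1/cos^2(1.7) = 1.001

1.001


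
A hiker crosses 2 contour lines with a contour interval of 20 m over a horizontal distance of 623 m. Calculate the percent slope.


elevation change = 2 * 20 = 40 m
slope = 40 / 623 * 100 = 6.4%

6.4%


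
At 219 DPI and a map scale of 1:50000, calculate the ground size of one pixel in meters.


pixel_cm = 2.54 / 219 ≈ 0.011598 cm
ground = pixel_cm * 50000 / 100 = 2.54 * 50000 / (219 * 100) = 127000 / 21900 ≈ 5.8 m

5.8 m


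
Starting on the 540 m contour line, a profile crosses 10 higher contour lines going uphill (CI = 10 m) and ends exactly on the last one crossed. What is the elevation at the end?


elevation = 540 + 10 * 10 = 640 m

640 m


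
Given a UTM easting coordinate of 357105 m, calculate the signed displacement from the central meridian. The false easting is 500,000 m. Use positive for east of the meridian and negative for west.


displacement = 357105 - 500000 = -142895 m

-142895 m


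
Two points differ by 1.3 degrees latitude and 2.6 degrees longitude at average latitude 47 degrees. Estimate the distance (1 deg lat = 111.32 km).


dlat_km = 1.3 * 111.32 = 144.716
dlon_km = 2.6 * 111.32 * cos(47) ≈ 197.392
dist = sqrt(144.716^2 + 197.392^2) ≈ 244.8 km

244.8 km


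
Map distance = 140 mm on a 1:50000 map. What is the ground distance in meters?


ground = 140 mm * 50000 / 1000 = 7000.0 m

7000.0 m


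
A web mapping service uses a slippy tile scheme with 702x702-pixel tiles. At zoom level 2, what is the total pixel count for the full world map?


tiles per axis = 2^2 = 4
total tiles = 4^2 = 16
pixels per axis = 4 * 702 = 2808
total pixels = 2808^2 = 7884864

7884864 pixels


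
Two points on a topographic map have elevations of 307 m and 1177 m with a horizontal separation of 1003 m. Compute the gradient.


gradient = (1177 - 307) / 1003 = 870 / 1003 = 0.8674

0.8674


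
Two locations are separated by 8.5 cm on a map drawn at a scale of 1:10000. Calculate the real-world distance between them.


ground = 8.5 cm * 10000 / 100 = 850.0 m

850.0 m


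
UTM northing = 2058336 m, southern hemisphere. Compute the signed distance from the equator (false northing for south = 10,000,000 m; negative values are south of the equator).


For southern: actual = 2058336 - 10000000 = -7941664 m

-7941664 m


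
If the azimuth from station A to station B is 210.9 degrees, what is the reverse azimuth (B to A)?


back azimuth = (210.9 + 180) mod 360 = 30.9 degrees

30.9 degrees


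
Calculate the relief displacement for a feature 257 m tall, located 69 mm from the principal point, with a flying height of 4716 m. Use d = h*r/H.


d = h * r / H = 257 * 69 / 4716 = 3.76 mm

3.76 mm


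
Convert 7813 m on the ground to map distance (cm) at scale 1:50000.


map_cm = 7813 * 100 / 50000 = 15.626 cm ≈ 15.63 cm

15.63 cm


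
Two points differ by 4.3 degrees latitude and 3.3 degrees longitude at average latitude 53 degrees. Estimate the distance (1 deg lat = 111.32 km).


dlat_km = 4.3 * 111.32 = 478.676
dlon_km = 3.3 * 111.32 * cos(53) ≈ 221.08
dist = sqrt(478.676^2 + 221.08^2) ≈ 527.3 km

527.3 km


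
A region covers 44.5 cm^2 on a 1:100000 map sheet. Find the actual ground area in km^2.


ground_area = 44.5 * (100000/100)^2 = 44500000.0 m^2 = 44.5 km^2

44.5 km^2


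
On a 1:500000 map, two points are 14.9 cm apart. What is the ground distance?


ground = 14.9 cm * 500000 / 100 = 74500.0 m = 74.5 km

74.5 km


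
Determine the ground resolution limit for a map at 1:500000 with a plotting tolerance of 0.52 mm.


ground = 0.52 mm * 500000 / 1000 = 260.0 m

260.0 m


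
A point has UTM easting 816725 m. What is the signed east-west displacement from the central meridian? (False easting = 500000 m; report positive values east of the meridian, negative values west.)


displacement = 816725 - 500000 = 316725 m

316725 m


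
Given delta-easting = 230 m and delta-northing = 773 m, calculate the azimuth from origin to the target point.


az = atan2(230, 773) = 16.6 deg
adjusted to 0-360: 16.6 degrees

16.6 degrees


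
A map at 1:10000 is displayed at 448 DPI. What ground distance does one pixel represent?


pixel_cm = 2.54 / 448 ≈ 0.00567 cm
ground = pixel_cm * 10000 / 100 = 2.54 * 10000 / (448 * 100) = 25400 / 44800 ≈ 0.57 m

0.57 m


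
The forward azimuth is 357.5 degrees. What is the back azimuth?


back azimuth = (357.5 + 180) mod 360 = 177.5 degrees

177.5 degrees


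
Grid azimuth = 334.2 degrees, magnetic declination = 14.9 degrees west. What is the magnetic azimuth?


magnetic azimuth = grid azimuth - declination (east +ve)
mag_az = 334.2 - -14.9 = 349.1 degrees

349.1 degrees


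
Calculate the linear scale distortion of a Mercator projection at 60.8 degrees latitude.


SF = 1 / cos(60.8) = 1 / 0.48786 = 2.05

2.05


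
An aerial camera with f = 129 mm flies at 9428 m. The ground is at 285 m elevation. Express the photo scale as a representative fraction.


scale = f / (H - h) = 129 mm / 9143 m = 129 / 9143000 = 1:70876

1:70876


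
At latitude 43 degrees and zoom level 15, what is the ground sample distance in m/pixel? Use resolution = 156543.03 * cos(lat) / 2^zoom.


res = 156543.03 * cos(43) / 2^15 = 156543.03 * 0.7313537 / 32768 = 3.49 m/pixel

3.49 m/pixel


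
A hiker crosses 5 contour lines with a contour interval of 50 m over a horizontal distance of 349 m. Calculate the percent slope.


elevation change = 5 * 50 = 250 m
slope = 250 / 349 * 100 = 71.6%

71.6%


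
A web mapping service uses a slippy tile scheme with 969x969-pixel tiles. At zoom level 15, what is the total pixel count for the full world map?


tiles per axis = 2^15 = 32768
total tiles = 32768^2 = 1073741824
pixels per axis = 32768 * 969 = 31752192
total pixels = 31752192^2 = 1008201696804864

1008201696804864 pixels


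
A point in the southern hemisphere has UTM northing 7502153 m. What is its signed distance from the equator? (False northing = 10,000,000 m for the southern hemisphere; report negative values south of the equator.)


For southern: actual = 7502153 - 10000000 = -2497847 m

-2497847 m


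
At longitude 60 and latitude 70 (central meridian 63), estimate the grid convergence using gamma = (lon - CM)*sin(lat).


gamma = (60 - 63) * sin(70) = -3 * 0.939693 = -2.819 degrees

-2.819 degrees


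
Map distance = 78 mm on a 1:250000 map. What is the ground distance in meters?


ground = 78 mm * 250000 / 1000 = 19500.0 m

19500.0 m


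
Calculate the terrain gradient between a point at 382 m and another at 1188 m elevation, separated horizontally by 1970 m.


gradient = (1188 - 382) / 1970 = 806 / 1970 = 0.4091

0.4091


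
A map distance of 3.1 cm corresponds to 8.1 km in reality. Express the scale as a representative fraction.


ground = 8.1 km = 810000 cm; RF denominator = ground / map = 810000 / 3.1 ≈ 261290; RF = 1:261290

1:261290


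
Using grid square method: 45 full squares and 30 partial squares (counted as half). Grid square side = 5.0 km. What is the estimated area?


effective squares = 45 + 30 * 0.5 = 60.0
area = 60.0 * 25.0 = 1500.0 km^2

1500.0 km^2


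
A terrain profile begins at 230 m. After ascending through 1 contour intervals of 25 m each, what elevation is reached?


elevation = 230 + 1 * 25 = 255 m

255 m


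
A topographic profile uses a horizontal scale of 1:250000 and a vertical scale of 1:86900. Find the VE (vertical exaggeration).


VE = horizontal_scale / vertical_scale = 250000 / 86900 ≈ 2.9

2.9x


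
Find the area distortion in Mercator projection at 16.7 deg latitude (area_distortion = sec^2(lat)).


area_distortion = 1/cos^2(16.7) = 1.09

1.09


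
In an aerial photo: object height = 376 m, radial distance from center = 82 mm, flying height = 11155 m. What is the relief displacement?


d = h * r / H = 376 * 82 / 11155 = 2.76 mm

2.76 mm


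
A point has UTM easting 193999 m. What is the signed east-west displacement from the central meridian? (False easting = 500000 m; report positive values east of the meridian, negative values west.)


displacement = 193999 - 500000 = -306001 m

-306001 m


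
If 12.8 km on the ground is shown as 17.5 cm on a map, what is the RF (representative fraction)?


ground = 12.8 km = 1280000 cm; RF denominator = ground / map = 1280000 / 17.5 ≈ 73143; RF = 1:73143

1:73143


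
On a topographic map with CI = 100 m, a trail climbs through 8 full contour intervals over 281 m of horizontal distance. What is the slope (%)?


elevation change = 8 * 100 = 800 m
slope = 800 / 281 * 100 = 284.7%

284.7%


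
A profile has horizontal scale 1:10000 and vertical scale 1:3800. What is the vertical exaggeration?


VE = horizontal_scale / vertical_scale = 10000 / 3800 ≈ 2.6

2.6x


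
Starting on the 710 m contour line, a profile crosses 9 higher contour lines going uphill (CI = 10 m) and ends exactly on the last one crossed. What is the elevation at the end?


elevation = 710 + 9 * 10 = 800 m

800 m


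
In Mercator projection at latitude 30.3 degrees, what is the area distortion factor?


area_distortion = 1/cos^2(30.3) = 1.341

1.341


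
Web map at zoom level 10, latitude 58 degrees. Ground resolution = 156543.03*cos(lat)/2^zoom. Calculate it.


res = 156543.03 * cos(58) / 2^10 = 156543.03 * 0.52991926 / 1024 = 81.01 m/pixel

81.01 m/pixel


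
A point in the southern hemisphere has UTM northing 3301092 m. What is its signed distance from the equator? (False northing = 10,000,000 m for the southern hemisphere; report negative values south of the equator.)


For southern: actual = 3301092 - 10000000 = -6698908 m

-6698908 m


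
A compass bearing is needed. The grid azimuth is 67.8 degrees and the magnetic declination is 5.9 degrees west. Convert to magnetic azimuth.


magnetic azimuth = grid azimuth - declination (east +ve)
mag_az = 67.8 - -5.9 = 73.7 degrees

73.7 degrees


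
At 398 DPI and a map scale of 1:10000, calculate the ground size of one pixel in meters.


pixel_cm = 2.54 / 398 ≈ 0.006382 cm
ground = pixel_cm * 10000 / 100 = 2.54 * 10000 / (398 * 100) = 25400 / 39800 ≈ 0.64 m

0.64 m


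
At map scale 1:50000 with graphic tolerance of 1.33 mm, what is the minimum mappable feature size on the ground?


ground = 1.33 mm * 50000 / 1000 = 66.5 m

66.5 m


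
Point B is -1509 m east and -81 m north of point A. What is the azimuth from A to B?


az = atan2(-1509, -81) = -93.1 deg
adjusted to 0-360: 266.9 degrees

266.9 degrees


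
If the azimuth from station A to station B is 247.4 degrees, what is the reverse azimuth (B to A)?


back azimuth = (247.4 + 180) mod 360 = 67.4 degrees

67.4 degrees


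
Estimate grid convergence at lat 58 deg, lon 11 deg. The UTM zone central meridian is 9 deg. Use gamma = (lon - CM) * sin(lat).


gamma = (11 - 9) * sin(58) = 2 * 0.848048 = 1.696 degrees

1.696 degrees


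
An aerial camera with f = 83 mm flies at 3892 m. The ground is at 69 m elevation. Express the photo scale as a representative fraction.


scale = f / (H - h) = 83 mm / 3823 m = 83 / 3823000 = 1:46060

1:46060


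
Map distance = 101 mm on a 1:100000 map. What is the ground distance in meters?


ground = 101 mm * 100000 / 1000 = 10100.0 m

10100.0 m


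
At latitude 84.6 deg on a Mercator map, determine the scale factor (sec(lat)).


SF = 1 / cos(84.6) = 1 / 0.094108 = 10.626

10.626


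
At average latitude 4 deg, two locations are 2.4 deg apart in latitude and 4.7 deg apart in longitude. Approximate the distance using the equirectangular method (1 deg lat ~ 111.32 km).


dlat_km = 2.4 * 111.32 = 267.168
dlon_km = 4.7 * 111.32 * cos(4) ≈ 521.93
dist = sqrt(267.168^2 + 521.93^2) ≈ 586.3 km

586.3 km


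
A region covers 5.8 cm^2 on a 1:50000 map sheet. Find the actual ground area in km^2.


ground_area = 5.8 * (50000/100)^2 = 1450000.0 m^2 = 1.45 km^2

1.45 km^2


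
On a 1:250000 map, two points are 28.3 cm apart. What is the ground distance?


ground = 28.3 cm * 250000 / 100 = 70750.0 m = 70.75 km

70.75 km


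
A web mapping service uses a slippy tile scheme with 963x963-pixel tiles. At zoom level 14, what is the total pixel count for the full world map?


tiles per axis = 2^14 = 16384
total tiles = 16384^2 = 268435456
pixels per axis = 16384 * 963 = 15777792
total pixels = 15777792^2 = 248938720395264

248938720395264 pixels


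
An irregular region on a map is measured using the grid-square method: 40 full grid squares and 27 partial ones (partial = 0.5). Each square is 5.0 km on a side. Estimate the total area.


effective squares = 40 + 27 * 0.5 = 53.5
area = 53.5 * 25.0 = 1337.5 km^2

1337.5 km^2


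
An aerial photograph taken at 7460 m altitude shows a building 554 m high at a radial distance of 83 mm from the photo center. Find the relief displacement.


d = h * r / H = 554 * 83 / 7460 = 6.16 mm

6.16 mm


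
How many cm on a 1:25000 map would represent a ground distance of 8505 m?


map_cm = 8505 * 100 / 25000 = 34.02 cm

34.02 cm


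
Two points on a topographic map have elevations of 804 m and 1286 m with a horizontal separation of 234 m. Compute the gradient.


gradient = (1286 - 804) / 234 = 482 / 234 = 2.0598

2.0598


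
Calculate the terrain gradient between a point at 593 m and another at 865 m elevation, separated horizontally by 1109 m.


gradient = (865 - 593) / 1109 = 272 / 1109 = 0.2453

0.2453


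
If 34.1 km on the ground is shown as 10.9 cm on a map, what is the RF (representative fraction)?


ground = 34.1 km = 3410000 cm; RF denominator = ground / map = 3410000 / 10.9 ≈ 312844; RF = 1:312844

1:312844


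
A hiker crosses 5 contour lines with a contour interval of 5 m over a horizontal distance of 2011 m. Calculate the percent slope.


elevation change = 5 * 5 = 25 m
slope = 25 / 2011 * 100 = 1.2%

1.2%


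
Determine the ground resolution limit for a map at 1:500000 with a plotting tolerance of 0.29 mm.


ground = 0.29 mm * 500000 / 1000 = 145.0 m

145.0 m


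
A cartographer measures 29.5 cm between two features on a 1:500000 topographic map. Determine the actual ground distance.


ground = 29.5 cm * 500000 / 100 = 147500.0 m = 147.5 km

147.5 km


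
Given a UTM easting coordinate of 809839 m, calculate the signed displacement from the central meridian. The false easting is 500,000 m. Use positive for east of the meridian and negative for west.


displacement = 809839 - 500000 = 309839 m

309839 m


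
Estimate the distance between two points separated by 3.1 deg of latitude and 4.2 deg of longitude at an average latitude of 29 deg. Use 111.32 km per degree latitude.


dlat_km = 3.1 * 111.32 = 345.092
dlon_km = 4.2 * 111.32 * cos(29) ≈ 408.923
dist = sqrt(345.092^2 + 408.923^2) ≈ 535.1 km

535.1 km


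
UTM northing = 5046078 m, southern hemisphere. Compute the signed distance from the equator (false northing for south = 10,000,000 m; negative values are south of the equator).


For southern: actual = 5046078 - 10000000 = -4953922 m

-4953922 m


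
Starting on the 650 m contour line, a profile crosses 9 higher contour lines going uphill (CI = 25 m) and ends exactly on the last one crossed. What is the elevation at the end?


elevation = 650 + 9 * 25 = 875 m

875 m


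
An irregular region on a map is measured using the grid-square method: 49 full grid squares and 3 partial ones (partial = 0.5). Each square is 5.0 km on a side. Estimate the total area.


effective squares = 49 + 3 * 0.5 = 50.5
area = 50.5 * 25.0 = 1262.5 km^2

1262.5 km^2


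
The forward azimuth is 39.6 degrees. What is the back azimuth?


back azimuth = (39.6 + 180) mod 360 = 219.6 degrees

219.6 degrees


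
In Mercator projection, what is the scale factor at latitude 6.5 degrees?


SF = 1 / cos(6.5) = 1 / 0.993572 = 1.006

1.006


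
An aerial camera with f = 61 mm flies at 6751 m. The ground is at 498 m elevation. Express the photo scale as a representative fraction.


scale = f / (H - h) = 61 mm / 6253 m = 61 / 6253000 = 1:102508

1:102508


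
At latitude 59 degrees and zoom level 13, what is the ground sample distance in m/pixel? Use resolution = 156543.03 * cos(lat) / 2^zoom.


res = 156543.03 * cos(59) / 2^13 = 156543.03 * 0.51503807 / 8192 = 9.84 m/pixel

9.84 m/pixel


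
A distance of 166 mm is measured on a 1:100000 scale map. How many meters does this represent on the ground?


ground = 166 mm * 100000 / 1000 = 16600.0 m

16600.0 m


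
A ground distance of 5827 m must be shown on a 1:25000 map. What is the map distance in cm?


map_cm = 5827 * 100 / 25000 = 23.308 cm ≈ 23.31 cm

23.31 cm


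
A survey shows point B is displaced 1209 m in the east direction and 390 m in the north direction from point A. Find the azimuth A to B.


az = atan2(1209, 390) = 72.1 deg
adjusted to 0-360: 72.1 degrees

72.1 degrees


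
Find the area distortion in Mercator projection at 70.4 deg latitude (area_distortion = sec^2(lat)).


area_distortion = 1/cos^2(70.4) = 8.887

8.887


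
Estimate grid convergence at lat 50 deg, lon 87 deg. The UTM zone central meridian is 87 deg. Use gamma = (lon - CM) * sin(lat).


gamma = (87 - 87) * sin(50) = 0 * 0.766044 = 0.0 degrees

0.0 degrees


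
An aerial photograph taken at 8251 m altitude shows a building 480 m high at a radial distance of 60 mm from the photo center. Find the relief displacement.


d = h * r / H = 480 * 60 / 8251 = 3.49 mm

3.49 mm


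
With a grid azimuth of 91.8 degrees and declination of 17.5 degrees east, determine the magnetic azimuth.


magnetic azimuth = grid azimuth - declination (east +ve)
mag_az = 91.8 - 17.5 = 74.3 degrees

74.3 degrees


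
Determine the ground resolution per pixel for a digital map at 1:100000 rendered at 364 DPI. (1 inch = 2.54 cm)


pixel_cm = 2.54 / 364 ≈ 0.006978 cm
ground = pixel_cm * 100000 / 100 = 2.54 * 100000 / (364 * 100) = 254000 / 36400 ≈ 6.98 m

6.98 m


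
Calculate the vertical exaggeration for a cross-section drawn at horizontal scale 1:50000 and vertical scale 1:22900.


VE = horizontal_scale / vertical_scale = 50000 / 22900 ≈ 2.2

2.2x


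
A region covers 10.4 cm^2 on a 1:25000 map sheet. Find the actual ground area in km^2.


ground_area = 10.4 * (25000/100)^2 = 650000.0 m^2 = 0.65 km^2

0.65 km^2


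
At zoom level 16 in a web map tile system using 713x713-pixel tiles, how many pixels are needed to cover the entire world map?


tiles per axis = 2^16 = 65536
total tiles = 65536^2 = 4294967296
pixels per axis = 65536 * 713 = 46727168
total pixels = 46727168^2 = 2183428229300224

2183428229300224 pixels


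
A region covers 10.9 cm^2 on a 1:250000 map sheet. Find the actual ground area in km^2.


ground_area = 10.9 * (250000/100)^2 = 68125000.0 m^2 = 68.125 km^2

68.125 km^2


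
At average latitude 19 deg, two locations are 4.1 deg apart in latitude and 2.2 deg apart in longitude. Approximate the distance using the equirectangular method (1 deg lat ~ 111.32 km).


dlat_km = 4.1 * 111.32 = 456.412
dlon_km = 2.2 * 111.32 * cos(19) ≈ 231.561
dist = sqrt(456.412^2 + 231.561^2) ≈ 511.8 km

511.8 km


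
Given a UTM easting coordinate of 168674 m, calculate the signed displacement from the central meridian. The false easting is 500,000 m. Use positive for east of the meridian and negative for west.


displacement = 168674 - 500000 = -331326 m

-331326 m


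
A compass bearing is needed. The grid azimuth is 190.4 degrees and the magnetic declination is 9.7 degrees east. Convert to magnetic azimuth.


magnetic azimuth = grid azimuth - declination (east +ve)
mag_az = 190.4 - 9.7 = 180.7 degrees

180.7 degrees


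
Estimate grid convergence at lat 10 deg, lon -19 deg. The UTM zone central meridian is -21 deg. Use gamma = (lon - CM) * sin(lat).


gamma = (-19 - -21) * sin(10) = 2 * 0.173648 = 0.347 degrees

0.347 degrees


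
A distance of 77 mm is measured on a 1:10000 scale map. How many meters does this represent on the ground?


ground = 77 mm * 10000 / 1000 = 770.0 m

770.0 m


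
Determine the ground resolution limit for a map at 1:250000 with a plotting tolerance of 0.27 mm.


ground = 0.27 mm * 250000 / 1000 = 67.5 m

67.5 m


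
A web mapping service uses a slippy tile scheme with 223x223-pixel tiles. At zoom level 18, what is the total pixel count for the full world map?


tiles per axis = 2^18 = 262144
total tiles = 262144^2 = 68719476736
pixels per axis = 262144 * 223 = 58458112
total pixels = 58458112^2 = 3417350858604544

3417350858604544 pixels


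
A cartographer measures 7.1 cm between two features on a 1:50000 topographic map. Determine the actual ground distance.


ground = 7.1 cm * 50000 / 100 = 3550.0 m = 3.55 km

3.55 km


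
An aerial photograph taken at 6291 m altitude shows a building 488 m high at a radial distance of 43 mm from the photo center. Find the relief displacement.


d = h * r / H = 488 * 43 / 6291 = 3.34 mm

3.34 mm


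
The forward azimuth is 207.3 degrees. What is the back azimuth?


back azimuth = (207.3 + 180) mod 360 = 27.3 degrees

27.3 degrees


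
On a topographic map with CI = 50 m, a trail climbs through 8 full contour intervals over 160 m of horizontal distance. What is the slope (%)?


elevation change = 8 * 50 = 400 m
slope = 400 / 160 * 100 = 250.0%

250.0%


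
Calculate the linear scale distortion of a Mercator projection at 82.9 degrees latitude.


SF = 1 / cos(82.9) = 1 / 0.123601 = 8.091

8.091


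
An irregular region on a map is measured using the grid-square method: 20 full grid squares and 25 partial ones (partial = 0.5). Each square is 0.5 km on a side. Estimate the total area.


effective squares = 20 + 25 * 0.5 = 32.5
area = 32.5 * 0.25 = 8.125 km^2

8.125 km^2


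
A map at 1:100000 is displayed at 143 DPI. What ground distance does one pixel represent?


pixel_cm = 2.54 / 143 ≈ 0.017762 cm
ground = pixel_cm * 100000 / 100 = 2.54 * 100000 / (143 * 100) = 254000 / 14300 ≈ 17.76 m

17.76 m


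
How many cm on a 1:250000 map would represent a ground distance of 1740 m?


map_cm = 1740 * 100 / 250000 = 0.696 cm ≈ 0.7 cm

0.7 cm


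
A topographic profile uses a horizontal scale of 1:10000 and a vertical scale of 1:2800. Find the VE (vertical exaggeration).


VE = horizontal_scale / vertical_scale = 10000 / 2800 ≈ 3.6

3.6x


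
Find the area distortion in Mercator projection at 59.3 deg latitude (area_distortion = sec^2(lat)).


area_distortion = 1/cos^2(59.3) = 3.837

3.837


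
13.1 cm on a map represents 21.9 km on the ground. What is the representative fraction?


ground = 21.9 km = 2190000 cm; RF denominator = ground / map = 2190000 / 13.1 ≈ 167176; RF = 1:167176

1:167176


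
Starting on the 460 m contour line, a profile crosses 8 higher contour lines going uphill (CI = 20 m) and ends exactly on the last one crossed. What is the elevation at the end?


elevation = 460 + 8 * 20 = 620 m

620 m


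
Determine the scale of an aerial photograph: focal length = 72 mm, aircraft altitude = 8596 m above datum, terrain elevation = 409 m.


scale = f / (H - h) = 72 mm / 8187 m = 72 / 8187000 = 1:113708

1:113708


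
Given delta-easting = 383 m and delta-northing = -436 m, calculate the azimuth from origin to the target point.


az = atan2(383, -436) = 138.7 deg
adjusted to 0-360: 138.7 degrees

138.7 degrees


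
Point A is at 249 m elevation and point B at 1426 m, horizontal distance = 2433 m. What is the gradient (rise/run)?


gradient = (1426 - 249) / 2433 = 1177 / 2433 = 0.4838

0.4838


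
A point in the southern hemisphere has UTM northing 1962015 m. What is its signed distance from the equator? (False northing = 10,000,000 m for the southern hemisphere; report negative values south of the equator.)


For southern: actual = 1962015 - 10000000 = -8037985 m

-8037985 m


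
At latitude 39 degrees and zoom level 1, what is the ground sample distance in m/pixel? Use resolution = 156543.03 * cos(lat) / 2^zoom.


res = 156543.03 * cos(39) / 2^1 = 156543.03 * 0.77714596 / 2 = 60828.39 m/pixel

60828.39 m/pixel


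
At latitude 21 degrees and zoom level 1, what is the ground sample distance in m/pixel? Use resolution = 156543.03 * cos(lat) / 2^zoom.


res = 156543.03 * cos(21) / 2^1 = 156543.03 * 0.93358043 / 2 = 73072.75 m/pixel

73072.75 m/pixel


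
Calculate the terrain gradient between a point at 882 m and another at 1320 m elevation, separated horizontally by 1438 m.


gradient = (1320 - 882) / 1438 = 438 / 1438 = 0.3046

0.3046


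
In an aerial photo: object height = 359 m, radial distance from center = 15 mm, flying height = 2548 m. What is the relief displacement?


d = h * r / H = 359 * 15 / 2548 = 2.11 mm

2.11 mm


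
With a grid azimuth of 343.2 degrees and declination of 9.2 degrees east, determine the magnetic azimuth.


magnetic azimuth = grid azimuth - declination (east +ve)
mag_az = 343.2 - 9.2 = 334.0 degrees

334.0 degrees


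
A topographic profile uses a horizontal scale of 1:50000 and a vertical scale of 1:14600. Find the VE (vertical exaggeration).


VE = horizontal_scale / vertical_scale = 50000 / 14600 ≈ 3.4

3.4x


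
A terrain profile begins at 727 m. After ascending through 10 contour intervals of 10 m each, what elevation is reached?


elevation = 727 + 10 * 10 = 827 m

827 m


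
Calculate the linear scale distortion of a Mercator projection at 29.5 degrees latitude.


SF = 1 / cos(29.5) = 1 / 0.870356 = 1.149

1.149


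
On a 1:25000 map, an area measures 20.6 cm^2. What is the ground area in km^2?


ground_area = 20.6 * (25000/100)^2 = 1287500.0 m^2 = 1.2875 km^2 ≈ 1.288 km^2

1.288 km^2


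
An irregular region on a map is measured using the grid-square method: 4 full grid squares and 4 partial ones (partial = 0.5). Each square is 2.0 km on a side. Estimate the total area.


effective squares = 4 + 4 * 0.5 = 6.0
area = 6.0 * 4.0 = 24.0 km^2

24.0 km^2


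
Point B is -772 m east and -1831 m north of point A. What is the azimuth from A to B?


az = atan2(-772, -1831) = -157.1 deg
adjusted to 0-360: 202.9 degrees

202.9 degrees


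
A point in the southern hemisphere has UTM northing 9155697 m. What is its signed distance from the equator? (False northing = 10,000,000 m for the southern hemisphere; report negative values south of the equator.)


For southern: actual = 9155697 - 10000000 = -844303 m

-844303 m


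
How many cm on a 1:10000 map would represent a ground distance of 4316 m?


map_cm = 4316 * 100 / 10000 = 43.16 cm

43.16 cm


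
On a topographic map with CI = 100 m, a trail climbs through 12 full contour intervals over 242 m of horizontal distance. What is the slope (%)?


elevation change = 12 * 100 = 1200 m
slope = 1200 / 242 * 100 = 495.9%

495.9%


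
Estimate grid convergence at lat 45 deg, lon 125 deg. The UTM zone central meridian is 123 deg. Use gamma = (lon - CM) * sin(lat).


gamma = (125 - 123) * sin(45) = 2 * 0.707107 = 1.414 degrees

1.414 degrees


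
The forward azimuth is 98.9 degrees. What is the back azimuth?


back azimuth = (98.9 + 180) mod 360 = 278.9 degrees

278.9 degrees


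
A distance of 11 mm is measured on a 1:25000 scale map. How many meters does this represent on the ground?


ground = 11 mm * 25000 / 1000 = 275.0 m

275.0 m


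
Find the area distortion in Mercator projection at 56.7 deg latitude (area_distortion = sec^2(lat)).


area_distortion = 1/cos^2(56.7) = 3.318

3.318


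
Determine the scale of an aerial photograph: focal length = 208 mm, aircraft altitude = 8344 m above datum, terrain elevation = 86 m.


scale = f / (H - h) = 208 mm / 8258 m = 208 / 8258000 = 1:39702

1:39702


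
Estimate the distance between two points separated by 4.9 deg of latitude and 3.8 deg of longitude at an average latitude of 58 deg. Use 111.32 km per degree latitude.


dlat_km = 4.9 * 111.32 = 545.468
dlon_km = 3.8 * 111.32 * cos(58) ≈ 224.164
dist = sqrt(545.468^2 + 224.164^2) ≈ 589.7 km

589.7 km


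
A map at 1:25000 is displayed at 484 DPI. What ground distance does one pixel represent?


pixel_cm = 2.54 / 484 ≈ 0.005248 cm
ground = pixel_cm * 25000 / 100 = 2.54 * 25000 / (484 * 100) = 63500 / 48400 ≈ 1.31 m

1.31 m


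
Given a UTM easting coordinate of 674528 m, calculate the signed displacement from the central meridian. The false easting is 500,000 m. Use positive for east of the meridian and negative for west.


displacement = 674528 - 500000 = 174528 m

174528 m


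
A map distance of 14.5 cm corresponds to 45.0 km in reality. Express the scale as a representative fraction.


ground = 45.0 km = 4500000 cm; RF denominator = ground / map = 4500000 / 14.5 ≈ 310345; RF = 1:310345

1:310345


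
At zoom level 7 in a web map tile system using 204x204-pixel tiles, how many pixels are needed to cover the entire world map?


tiles per axis = 2^7 = 128
total tiles = 128^2 = 16384
pixels per axis = 128 * 204 = 26112
total pixels = 26112^2 = 681836544

681836544 pixels


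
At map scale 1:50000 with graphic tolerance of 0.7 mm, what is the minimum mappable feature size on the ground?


ground = 0.7 mm * 50000 / 1000 = 35.0 m

35.0 m


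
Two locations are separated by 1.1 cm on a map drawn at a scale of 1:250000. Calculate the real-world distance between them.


ground = 1.1 cm * 250000 / 100 = 2750.0 m = 2.75 km

2.75 km


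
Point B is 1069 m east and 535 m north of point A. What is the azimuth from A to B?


az = atan2(1069, 535) = 63.4 deg
adjusted to 0-360: 63.4 degrees

63.4 degrees


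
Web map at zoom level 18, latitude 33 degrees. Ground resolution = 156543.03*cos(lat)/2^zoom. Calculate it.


res = 156543.03 * cos(33) / 2^18 = 156543.03 * 0.83867057 / 262144 = 0.5 m/pixel

0.5 m/pixel


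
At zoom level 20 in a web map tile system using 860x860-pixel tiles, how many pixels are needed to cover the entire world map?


tiles per axis = 2^20 = 1048576
total tiles = 1048576^2 = 1099511627776
pixels per axis = 1048576 * 860 = 901775360
total pixels = 901775360^2 = 813198799903129600

813198799903129600 pixels


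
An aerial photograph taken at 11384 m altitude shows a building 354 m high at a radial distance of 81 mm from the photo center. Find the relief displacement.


d = h * r / H = 354 * 81 / 11384 = 2.52 mm

2.52 mm


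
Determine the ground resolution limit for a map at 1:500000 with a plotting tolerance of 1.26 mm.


ground = 1.26 mm * 500000 / 1000 = 630.0 m

630.0 m


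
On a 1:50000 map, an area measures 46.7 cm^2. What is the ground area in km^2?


ground_area = 46.7 * (50000/100)^2 = 11675000.0 m^2 = 11.675 km^2

11.675 km^2


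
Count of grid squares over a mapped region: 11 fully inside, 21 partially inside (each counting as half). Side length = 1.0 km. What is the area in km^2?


effective squares = 11 + 21 * 0.5 = 21.5
area = 21.5 * 1.0 = 21.5 km^2

21.5 km^2


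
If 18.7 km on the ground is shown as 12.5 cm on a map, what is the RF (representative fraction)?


ground = 18.7 km = 1870000 cm; RF denominator = ground / map = 1870000 / 12.5 = 149600; RF = 1:149600

1:149600


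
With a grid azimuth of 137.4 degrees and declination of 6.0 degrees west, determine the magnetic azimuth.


magnetic azimuth = grid azimuth - declination (east +ve)
mag_az = 137.4 - -6.0 = 143.4 degrees

143.4 degrees


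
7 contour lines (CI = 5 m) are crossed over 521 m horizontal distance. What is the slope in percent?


elevation change = 7 * 5 = 35 m
slope = 35 / 521 * 100 = 6.7%

6.7%


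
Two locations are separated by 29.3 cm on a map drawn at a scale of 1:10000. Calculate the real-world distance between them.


ground = 29.3 cm * 10000 / 100 = 2930.0 m = 2.93 km

2.93 km


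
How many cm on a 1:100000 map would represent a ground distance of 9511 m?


map_cm = 9511 * 100 / 100000 = 9.511 cm ≈ 9.51 cm

9.51 cm


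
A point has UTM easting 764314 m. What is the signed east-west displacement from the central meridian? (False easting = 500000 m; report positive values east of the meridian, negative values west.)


displacement = 764314 - 500000 = 264314 m

264314 m


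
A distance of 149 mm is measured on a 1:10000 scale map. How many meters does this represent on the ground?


ground = 149 mm * 10000 / 1000 = 1490.0 m

1490.0 m


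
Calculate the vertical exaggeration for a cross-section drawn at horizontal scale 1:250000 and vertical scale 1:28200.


VE = horizontal_scale / vertical_scale = 250000 / 28200 ≈ 8.9

8.9x


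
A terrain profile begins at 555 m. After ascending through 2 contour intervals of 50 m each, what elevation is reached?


elevation = 555 + 2 * 50 = 655 m

655 m


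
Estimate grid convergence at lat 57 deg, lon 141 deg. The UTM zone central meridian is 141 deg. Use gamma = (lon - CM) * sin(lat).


gamma = (141 - 141) * sin(57) = 0 * 0.838671 = 0.0 degrees

0.0 degrees


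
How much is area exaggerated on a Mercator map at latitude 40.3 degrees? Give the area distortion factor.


area_distortion = 1/cos^2(40.3) = 1.719

1.719


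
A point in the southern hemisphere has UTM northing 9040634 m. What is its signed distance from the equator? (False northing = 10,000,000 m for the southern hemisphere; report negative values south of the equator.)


For southern: actual = 9040634 - 10000000 = -959366 m

-959366 m


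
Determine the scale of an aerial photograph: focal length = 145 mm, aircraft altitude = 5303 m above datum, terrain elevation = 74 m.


scale = f / (H - h) = 145 mm / 5229 m = 145 / 5229000 = 1:36062

1:36062


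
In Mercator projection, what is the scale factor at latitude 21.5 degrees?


SF = 1 / cos(21.5) = 1 / 0.930418 = 1.075

1.075


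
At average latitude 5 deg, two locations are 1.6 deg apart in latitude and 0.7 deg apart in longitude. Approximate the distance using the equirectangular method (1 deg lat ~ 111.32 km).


dlat_km = 1.6 * 111.32 = 178.112
dlon_km = 0.7 * 111.32 * cos(5) ≈ 77.627
dist = sqrt(178.112^2 + 77.627^2) ≈ 194.3 km

194.3 km


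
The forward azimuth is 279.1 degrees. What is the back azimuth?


back azimuth = (279.1 + 180) mod 360 = 99.1 degrees

99.1 degrees


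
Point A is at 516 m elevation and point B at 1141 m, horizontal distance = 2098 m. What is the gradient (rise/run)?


gradient = (1141 - 516) / 2098 = 625 / 2098 = 0.2979

0.2979


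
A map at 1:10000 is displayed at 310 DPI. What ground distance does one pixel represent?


pixel_cm = 2.54 / 310 ≈ 0.008194 cm
ground = pixel_cm * 10000 / 100 = 2.54 * 10000 / (310 * 100) = 25400 / 31000 ≈ 0.82 m

0.82 m


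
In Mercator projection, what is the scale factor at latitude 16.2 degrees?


SF = 1 / cos(16.2) = 1 / 0.960294 = 1.041

1.041


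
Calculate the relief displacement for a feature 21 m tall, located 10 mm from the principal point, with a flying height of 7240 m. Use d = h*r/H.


d = h * r / H = 21 * 10 / 7240 = 0.03 mm

0.03 mm


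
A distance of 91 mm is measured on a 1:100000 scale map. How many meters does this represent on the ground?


ground = 91 mm * 100000 / 1000 = 9100.0 m

9100.0 m


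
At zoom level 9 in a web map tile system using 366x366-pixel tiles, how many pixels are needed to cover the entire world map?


tiles per axis = 2^9 = 512
total tiles = 512^2 = 262144
pixels per axis = 512 * 366 = 187392
total pixels = 187392^2 = 35115761664

35115761664 pixels


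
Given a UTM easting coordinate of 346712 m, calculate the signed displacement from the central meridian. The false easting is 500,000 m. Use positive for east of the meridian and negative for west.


displacement = 346712 - 500000 = -153288 m

-153288 m


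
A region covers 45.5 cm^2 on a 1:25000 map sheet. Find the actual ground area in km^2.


ground_area = 45.5 * (25000/100)^2 = 2843750.0 m^2 = 2.84375 km^2 ≈ 2.844 km^2

2.844 km^2


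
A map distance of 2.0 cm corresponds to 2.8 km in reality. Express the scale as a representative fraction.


ground = 2.8 km = 280000 cm; RF denominator = ground / map = 280000 / 2.0 = 140000; RF = 1:140000

1:140000


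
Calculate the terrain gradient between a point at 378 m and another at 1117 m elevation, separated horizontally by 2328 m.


gradient = (1117 - 378) / 2328 = 739 / 2328 = 0.3174

0.3174


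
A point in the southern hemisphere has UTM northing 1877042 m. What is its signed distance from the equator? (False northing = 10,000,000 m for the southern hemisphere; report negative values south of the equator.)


For southern: actual = 1877042 - 10000000 = -8122958 m

-8122958 m


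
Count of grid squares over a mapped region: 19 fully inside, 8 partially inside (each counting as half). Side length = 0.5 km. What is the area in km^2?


effective squares = 19 + 8 * 0.5 = 23.0
area = 23.0 * 0.25 = 5.75 km^2

5.75 km^2
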